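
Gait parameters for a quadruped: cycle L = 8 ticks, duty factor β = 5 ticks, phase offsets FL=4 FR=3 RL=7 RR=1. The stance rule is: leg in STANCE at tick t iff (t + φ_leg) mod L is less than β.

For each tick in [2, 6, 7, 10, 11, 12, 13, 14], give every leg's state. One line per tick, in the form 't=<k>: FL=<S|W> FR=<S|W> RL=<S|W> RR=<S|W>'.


t=2: FL=W FR=W RL=S RR=S
t=6: FL=S FR=S RL=W RR=W
t=7: FL=S FR=S RL=W RR=S
t=10: FL=W FR=W RL=S RR=S
t=11: FL=W FR=W RL=S RR=S
t=12: FL=S FR=W RL=S RR=W
t=13: FL=S FR=S RL=S RR=W
t=14: FL=S FR=S RL=W RR=W

t=2: phase=(6,5,1,3) vs β=5 → FL=W FR=W RL=S RR=S
t=6: phase=(2,1,5,7) vs β=5 → FL=S FR=S RL=W RR=W
t=7: phase=(3,2,6,0) vs β=5 → FL=S FR=S RL=W RR=S
t=10: phase=(6,5,1,3) vs β=5 → FL=W FR=W RL=S RR=S
t=11: phase=(7,6,2,4) vs β=5 → FL=W FR=W RL=S RR=S
t=12: phase=(0,7,3,5) vs β=5 → FL=S FR=W RL=S RR=W
t=13: phase=(1,0,4,6) vs β=5 → FL=S FR=S RL=S RR=W
t=14: phase=(2,1,5,7) vs β=5 → FL=S FR=S RL=W RR=W


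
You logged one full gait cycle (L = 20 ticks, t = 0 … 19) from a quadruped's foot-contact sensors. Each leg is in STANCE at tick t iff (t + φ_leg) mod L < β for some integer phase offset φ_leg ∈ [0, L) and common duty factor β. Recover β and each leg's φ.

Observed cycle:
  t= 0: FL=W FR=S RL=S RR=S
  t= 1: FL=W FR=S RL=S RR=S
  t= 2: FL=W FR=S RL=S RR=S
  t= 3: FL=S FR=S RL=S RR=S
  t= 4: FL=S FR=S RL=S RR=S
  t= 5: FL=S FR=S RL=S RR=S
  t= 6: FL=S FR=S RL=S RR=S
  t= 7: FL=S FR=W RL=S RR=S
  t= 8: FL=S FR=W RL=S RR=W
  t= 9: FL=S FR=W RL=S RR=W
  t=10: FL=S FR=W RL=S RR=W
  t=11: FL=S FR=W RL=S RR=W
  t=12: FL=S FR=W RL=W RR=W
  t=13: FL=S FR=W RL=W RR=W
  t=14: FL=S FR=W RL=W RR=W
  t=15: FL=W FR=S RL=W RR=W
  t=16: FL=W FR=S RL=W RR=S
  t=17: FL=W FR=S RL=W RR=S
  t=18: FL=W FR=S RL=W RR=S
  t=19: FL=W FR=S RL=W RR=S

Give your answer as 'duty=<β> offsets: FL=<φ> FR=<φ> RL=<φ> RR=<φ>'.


duty β = stance ticks per leg = 12
FL: stance ticks = 12; W→S at t=3 → φ=17
FR: stance ticks = 12; W→S at t=15 → φ=5
RL: stance ticks = 12; W→S at t=0 → φ=0
RR: stance ticks = 12; W→S at t=16 → φ=4

duty=12 offsets: FL=17 FR=5 RL=0 RR=4


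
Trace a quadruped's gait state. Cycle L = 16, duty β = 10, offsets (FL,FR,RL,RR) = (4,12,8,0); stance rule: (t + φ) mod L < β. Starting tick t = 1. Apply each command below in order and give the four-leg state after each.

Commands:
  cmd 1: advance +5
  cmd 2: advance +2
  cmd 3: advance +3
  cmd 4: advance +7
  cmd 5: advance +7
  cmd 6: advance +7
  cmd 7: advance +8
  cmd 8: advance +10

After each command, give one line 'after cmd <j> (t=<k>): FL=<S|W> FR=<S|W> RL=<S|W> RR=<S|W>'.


start t=1: FL=S FR=W RL=S RR=S
cmd 1: advance +5 → t=6, phase=(10,2,14,6) → FL=W FR=S RL=W RR=S
cmd 2: advance +2 → t=8, phase=(12,4,0,8) → FL=W FR=S RL=S RR=S
cmd 3: advance +3 → t=11, phase=(15,7,3,11) → FL=W FR=S RL=S RR=W
cmd 4: advance +7 → t=18, phase=(6,14,10,2) → FL=S FR=W RL=W RR=S
cmd 5: advance +7 → t=25, phase=(13,5,1,9) → FL=W FR=S RL=S RR=S
cmd 6: advance +7 → t=32, phase=(4,12,8,0) → FL=S FR=W RL=S RR=S
cmd 7: advance +8 → t=40, phase=(12,4,0,8) → FL=W FR=S RL=S RR=S
cmd 8: advance +10 → t=50, phase=(6,14,10,2) → FL=S FR=W RL=W RR=S

after cmd 1 (t=6): FL=W FR=S RL=W RR=S
after cmd 2 (t=8): FL=W FR=S RL=S RR=S
after cmd 3 (t=11): FL=W FR=S RL=S RR=W
after cmd 4 (t=18): FL=S FR=W RL=W RR=S
after cmd 5 (t=25): FL=W FR=S RL=S RR=S
after cmd 6 (t=32): FL=S FR=W RL=S RR=S
after cmd 7 (t=40): FL=W FR=S RL=S RR=S
after cmd 8 (t=50): FL=S FR=W RL=W RR=S


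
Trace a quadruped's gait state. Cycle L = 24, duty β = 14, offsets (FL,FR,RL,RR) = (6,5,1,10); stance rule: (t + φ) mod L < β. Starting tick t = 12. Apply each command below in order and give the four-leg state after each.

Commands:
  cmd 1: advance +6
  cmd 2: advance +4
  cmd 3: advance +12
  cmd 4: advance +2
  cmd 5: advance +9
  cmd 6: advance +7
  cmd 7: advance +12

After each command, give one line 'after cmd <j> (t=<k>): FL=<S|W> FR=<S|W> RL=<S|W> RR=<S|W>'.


start t=12: FL=W FR=W RL=S RR=W
cmd 1: advance +6 → t=18, phase=(0,23,19,4) → FL=S FR=W RL=W RR=S
cmd 2: advance +4 → t=22, phase=(4,3,23,8) → FL=S FR=S RL=W RR=S
cmd 3: advance +12 → t=34, phase=(16,15,11,20) → FL=W FR=W RL=S RR=W
cmd 4: advance +2 → t=36, phase=(18,17,13,22) → FL=W FR=W RL=S RR=W
cmd 5: advance +9 → t=45, phase=(3,2,22,7) → FL=S FR=S RL=W RR=S
cmd 6: advance +7 → t=52, phase=(10,9,5,14) → FL=S FR=S RL=S RR=W
cmd 7: advance +12 → t=64, phase=(22,21,17,2) → FL=W FR=W RL=W RR=S

after cmd 1 (t=18): FL=S FR=W RL=W RR=S
after cmd 2 (t=22): FL=S FR=S RL=W RR=S
after cmd 3 (t=34): FL=W FR=W RL=S RR=W
after cmd 4 (t=36): FL=W FR=W RL=S RR=W
after cmd 5 (t=45): FL=S FR=S RL=W RR=S
after cmd 6 (t=52): FL=S FR=S RL=S RR=W
after cmd 7 (t=64): FL=W FR=W RL=W RR=S


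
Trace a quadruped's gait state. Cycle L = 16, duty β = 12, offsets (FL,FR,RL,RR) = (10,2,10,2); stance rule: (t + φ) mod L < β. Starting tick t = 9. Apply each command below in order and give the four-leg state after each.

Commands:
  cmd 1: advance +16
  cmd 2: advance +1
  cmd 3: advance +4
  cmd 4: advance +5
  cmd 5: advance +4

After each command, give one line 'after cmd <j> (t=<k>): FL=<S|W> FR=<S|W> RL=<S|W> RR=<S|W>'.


start t=9: FL=S FR=S RL=S RR=S
cmd 1: advance +16 → t=25, phase=(3,11,3,11) → FL=S FR=S RL=S RR=S
cmd 2: advance +1 → t=26, phase=(4,12,4,12) → FL=S FR=W RL=S RR=W
cmd 3: advance +4 → t=30, phase=(8,0,8,0) → FL=S FR=S RL=S RR=S
cmd 4: advance +5 → t=35, phase=(13,5,13,5) → FL=W FR=S RL=W RR=S
cmd 5: advance +4 → t=39, phase=(1,9,1,9) → FL=S FR=S RL=S RR=S

after cmd 1 (t=25): FL=S FR=S RL=S RR=S
after cmd 2 (t=26): FL=S FR=W RL=S RR=W
after cmd 3 (t=30): FL=S FR=S RL=S RR=S
after cmd 4 (t=35): FL=W FR=S RL=W RR=S
after cmd 5 (t=39): FL=S FR=S RL=S RR=S


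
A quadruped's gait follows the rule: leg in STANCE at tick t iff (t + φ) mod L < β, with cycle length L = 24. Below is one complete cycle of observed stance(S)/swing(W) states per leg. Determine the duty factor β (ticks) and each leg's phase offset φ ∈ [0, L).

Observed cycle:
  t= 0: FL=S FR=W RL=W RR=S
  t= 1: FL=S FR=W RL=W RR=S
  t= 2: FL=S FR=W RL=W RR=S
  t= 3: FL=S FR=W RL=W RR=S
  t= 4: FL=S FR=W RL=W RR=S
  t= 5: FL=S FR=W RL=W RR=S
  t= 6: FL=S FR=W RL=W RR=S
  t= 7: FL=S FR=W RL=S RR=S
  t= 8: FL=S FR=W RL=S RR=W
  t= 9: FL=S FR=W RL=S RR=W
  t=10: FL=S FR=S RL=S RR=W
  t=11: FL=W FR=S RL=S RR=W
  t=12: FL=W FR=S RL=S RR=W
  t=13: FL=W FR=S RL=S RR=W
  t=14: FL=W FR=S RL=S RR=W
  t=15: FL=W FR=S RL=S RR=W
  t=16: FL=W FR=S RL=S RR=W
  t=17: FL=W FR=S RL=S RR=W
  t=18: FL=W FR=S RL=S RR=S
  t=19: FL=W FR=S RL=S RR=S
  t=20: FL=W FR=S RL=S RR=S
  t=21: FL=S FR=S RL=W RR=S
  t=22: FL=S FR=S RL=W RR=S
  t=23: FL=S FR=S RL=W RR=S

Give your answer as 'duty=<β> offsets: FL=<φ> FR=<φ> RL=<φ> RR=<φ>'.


duty β = stance ticks per leg = 14
FL: stance ticks = 14; W→S at t=21 → φ=3
FR: stance ticks = 14; W→S at t=10 → φ=14
RL: stance ticks = 14; W→S at t=7 → φ=17
RR: stance ticks = 14; W→S at t=18 → φ=6

duty=14 offsets: FL=3 FR=14 RL=17 RR=6


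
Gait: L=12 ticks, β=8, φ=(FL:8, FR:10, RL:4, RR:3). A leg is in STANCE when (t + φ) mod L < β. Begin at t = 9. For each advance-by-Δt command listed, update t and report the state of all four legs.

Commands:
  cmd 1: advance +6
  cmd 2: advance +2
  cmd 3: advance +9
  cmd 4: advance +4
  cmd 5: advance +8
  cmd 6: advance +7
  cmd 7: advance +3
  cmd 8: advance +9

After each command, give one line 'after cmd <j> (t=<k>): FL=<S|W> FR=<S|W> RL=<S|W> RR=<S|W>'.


after cmd 1 (t=15): FL=W FR=S RL=S RR=S
after cmd 2 (t=17): FL=S FR=S RL=W RR=W
after cmd 3 (t=26): FL=W FR=S RL=S RR=S
after cmd 4 (t=30): FL=S FR=S RL=W RR=W
after cmd 5 (t=38): FL=W FR=S RL=S RR=S
after cmd 6 (t=45): FL=S FR=S RL=S RR=S
after cmd 7 (t=48): FL=W FR=W RL=S RR=S
after cmd 8 (t=57): FL=S FR=S RL=S RR=S

start t=9: FL=S FR=S RL=S RR=S
cmd 1: advance +6 → t=15, phase=(11,1,7,6) → FL=W FR=S RL=S RR=S
cmd 2: advance +2 → t=17, phase=(1,3,9,8) → FL=S FR=S RL=W RR=W
cmd 3: advance +9 → t=26, phase=(10,0,6,5) → FL=W FR=S RL=S RR=S
cmd 4: advance +4 → t=30, phase=(2,4,10,9) → FL=S FR=S RL=W RR=W
cmd 5: advance +8 → t=38, phase=(10,0,6,5) → FL=W FR=S RL=S RR=S
cmd 6: advance +7 → t=45, phase=(5,7,1,0) → FL=S FR=S RL=S RR=S
cmd 7: advance +3 → t=48, phase=(8,10,4,3) → FL=W FR=W RL=S RR=S
cmd 8: advance +9 → t=57, phase=(5,7,1,0) → FL=S FR=S RL=S RR=S


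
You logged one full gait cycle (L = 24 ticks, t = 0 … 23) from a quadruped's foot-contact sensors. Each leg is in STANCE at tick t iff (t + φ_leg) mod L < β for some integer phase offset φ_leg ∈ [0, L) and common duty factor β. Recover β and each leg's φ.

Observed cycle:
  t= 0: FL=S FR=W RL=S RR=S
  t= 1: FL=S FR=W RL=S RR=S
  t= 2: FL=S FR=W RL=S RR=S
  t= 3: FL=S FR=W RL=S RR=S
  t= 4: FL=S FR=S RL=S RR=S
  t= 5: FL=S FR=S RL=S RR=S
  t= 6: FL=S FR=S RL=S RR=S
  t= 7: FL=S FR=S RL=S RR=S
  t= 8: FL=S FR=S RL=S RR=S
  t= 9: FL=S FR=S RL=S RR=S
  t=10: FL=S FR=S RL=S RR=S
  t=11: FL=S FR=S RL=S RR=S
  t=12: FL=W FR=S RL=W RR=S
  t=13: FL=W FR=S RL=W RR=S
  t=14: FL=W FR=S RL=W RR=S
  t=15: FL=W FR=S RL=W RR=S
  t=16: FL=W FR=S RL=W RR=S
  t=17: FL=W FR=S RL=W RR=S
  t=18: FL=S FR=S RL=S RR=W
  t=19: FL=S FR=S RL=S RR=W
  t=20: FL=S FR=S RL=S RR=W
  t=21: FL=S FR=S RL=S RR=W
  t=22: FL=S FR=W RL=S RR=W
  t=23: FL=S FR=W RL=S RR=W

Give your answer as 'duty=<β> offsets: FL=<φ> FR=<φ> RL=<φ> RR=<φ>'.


duty β = stance ticks per leg = 18
FL: stance ticks = 18; W→S at t=18 → φ=6
FR: stance ticks = 18; W→S at t=4 → φ=20
RL: stance ticks = 18; W→S at t=18 → φ=6
RR: stance ticks = 18; W→S at t=0 → φ=0

duty=18 offsets: FL=6 FR=20 RL=6 RR=0


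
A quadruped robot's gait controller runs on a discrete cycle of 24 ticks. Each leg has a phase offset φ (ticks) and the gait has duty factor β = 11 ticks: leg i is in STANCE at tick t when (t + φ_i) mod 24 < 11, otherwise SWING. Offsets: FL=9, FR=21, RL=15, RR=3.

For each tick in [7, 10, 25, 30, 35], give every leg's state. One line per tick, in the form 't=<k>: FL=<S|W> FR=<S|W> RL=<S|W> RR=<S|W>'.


t=7: FL=W FR=S RL=W RR=S
t=10: FL=W FR=S RL=S RR=W
t=25: FL=S FR=W RL=W RR=S
t=30: FL=W FR=S RL=W RR=S
t=35: FL=W FR=S RL=S RR=W

t=7: phase=(16,4,22,10) vs β=11 → FL=W FR=S RL=W RR=S
t=10: phase=(19,7,1,13) vs β=11 → FL=W FR=S RL=S RR=W
t=25: phase=(10,22,16,4) vs β=11 → FL=S FR=W RL=W RR=S
t=30: phase=(15,3,21,9) vs β=11 → FL=W FR=S RL=W RR=S
t=35: phase=(20,8,2,14) vs β=11 → FL=W FR=S RL=S RR=W


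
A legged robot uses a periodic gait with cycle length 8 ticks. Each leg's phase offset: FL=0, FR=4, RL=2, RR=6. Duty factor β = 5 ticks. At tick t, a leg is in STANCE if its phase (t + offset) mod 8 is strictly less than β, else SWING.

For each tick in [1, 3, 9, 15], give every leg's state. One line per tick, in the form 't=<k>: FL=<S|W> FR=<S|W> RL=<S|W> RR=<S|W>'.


t=1: FL=S FR=W RL=S RR=W
t=3: FL=S FR=W RL=W RR=S
t=9: FL=S FR=W RL=S RR=W
t=15: FL=W FR=S RL=S RR=W

t=1: phase=(1,5,3,7) vs β=5 → FL=S FR=W RL=S RR=W
t=3: phase=(3,7,5,1) vs β=5 → FL=S FR=W RL=W RR=S
t=9: phase=(1,5,3,7) vs β=5 → FL=S FR=W RL=S RR=W
t=15: phase=(7,3,1,5) vs β=5 → FL=W FR=S RL=S RR=W


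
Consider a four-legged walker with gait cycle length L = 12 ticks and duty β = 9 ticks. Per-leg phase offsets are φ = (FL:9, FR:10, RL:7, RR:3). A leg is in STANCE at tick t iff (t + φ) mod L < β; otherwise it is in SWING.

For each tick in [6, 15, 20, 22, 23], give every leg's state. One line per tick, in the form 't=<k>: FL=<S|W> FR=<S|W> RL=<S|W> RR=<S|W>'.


t=6: phase=(3,4,1,9) vs β=9 → FL=S FR=S RL=S RR=W
t=15: phase=(0,1,10,6) vs β=9 → FL=S FR=S RL=W RR=S
t=20: phase=(5,6,3,11) vs β=9 → FL=S FR=S RL=S RR=W
t=22: phase=(7,8,5,1) vs β=9 → FL=S FR=S RL=S RR=S
t=23: phase=(8,9,6,2) vs β=9 → FL=S FR=W RL=S RR=S

t=6: FL=S FR=S RL=S RR=W
t=15: FL=S FR=S RL=W RR=S
t=20: FL=S FR=S RL=S RR=W
t=22: FL=S FR=S RL=S RR=S
t=23: FL=S FR=W RL=S RR=S


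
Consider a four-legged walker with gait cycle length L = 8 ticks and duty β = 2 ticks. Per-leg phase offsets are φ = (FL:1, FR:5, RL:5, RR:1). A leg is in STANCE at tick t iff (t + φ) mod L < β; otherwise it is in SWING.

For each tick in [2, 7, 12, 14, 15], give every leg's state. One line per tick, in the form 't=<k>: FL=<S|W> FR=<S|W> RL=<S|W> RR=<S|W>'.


t=2: phase=(3,7,7,3) vs β=2 → FL=W FR=W RL=W RR=W
t=7: phase=(0,4,4,0) vs β=2 → FL=S FR=W RL=W RR=S
t=12: phase=(5,1,1,5) vs β=2 → FL=W FR=S RL=S RR=W
t=14: phase=(7,3,3,7) vs β=2 → FL=W FR=W RL=W RR=W
t=15: phase=(0,4,4,0) vs β=2 → FL=S FR=W RL=W RR=S

t=2: FL=W FR=W RL=W RR=W
t=7: FL=S FR=W RL=W RR=S
t=12: FL=W FR=S RL=S RR=W
t=14: FL=W FR=W RL=W RR=W
t=15: FL=S FR=W RL=W RR=S


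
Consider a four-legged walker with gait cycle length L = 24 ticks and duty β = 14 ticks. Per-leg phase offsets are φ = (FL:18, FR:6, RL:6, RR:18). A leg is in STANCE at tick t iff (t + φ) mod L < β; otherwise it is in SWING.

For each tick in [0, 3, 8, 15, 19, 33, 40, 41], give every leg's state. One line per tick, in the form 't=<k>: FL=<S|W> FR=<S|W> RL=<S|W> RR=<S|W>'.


t=0: phase=(18,6,6,18) vs β=14 → FL=W FR=S RL=S RR=W
t=3: phase=(21,9,9,21) vs β=14 → FL=W FR=S RL=S RR=W
t=8: phase=(2,14,14,2) vs β=14 → FL=S FR=W RL=W RR=S
t=15: phase=(9,21,21,9) vs β=14 → FL=S FR=W RL=W RR=S
t=19: phase=(13,1,1,13) vs β=14 → FL=S FR=S RL=S RR=S
t=33: phase=(3,15,15,3) vs β=14 → FL=S FR=W RL=W RR=S
t=40: phase=(10,22,22,10) vs β=14 → FL=S FR=W RL=W RR=S
t=41: phase=(11,23,23,11) vs β=14 → FL=S FR=W RL=W RR=S

t=0: FL=W FR=S RL=S RR=W
t=3: FL=W FR=S RL=S RR=W
t=8: FL=S FR=W RL=W RR=S
t=15: FL=S FR=W RL=W RR=S
t=19: FL=S FR=S RL=S RR=S
t=33: FL=S FR=W RL=W RR=S
t=40: FL=S FR=W RL=W RR=S
t=41: FL=S FR=W RL=W RR=S


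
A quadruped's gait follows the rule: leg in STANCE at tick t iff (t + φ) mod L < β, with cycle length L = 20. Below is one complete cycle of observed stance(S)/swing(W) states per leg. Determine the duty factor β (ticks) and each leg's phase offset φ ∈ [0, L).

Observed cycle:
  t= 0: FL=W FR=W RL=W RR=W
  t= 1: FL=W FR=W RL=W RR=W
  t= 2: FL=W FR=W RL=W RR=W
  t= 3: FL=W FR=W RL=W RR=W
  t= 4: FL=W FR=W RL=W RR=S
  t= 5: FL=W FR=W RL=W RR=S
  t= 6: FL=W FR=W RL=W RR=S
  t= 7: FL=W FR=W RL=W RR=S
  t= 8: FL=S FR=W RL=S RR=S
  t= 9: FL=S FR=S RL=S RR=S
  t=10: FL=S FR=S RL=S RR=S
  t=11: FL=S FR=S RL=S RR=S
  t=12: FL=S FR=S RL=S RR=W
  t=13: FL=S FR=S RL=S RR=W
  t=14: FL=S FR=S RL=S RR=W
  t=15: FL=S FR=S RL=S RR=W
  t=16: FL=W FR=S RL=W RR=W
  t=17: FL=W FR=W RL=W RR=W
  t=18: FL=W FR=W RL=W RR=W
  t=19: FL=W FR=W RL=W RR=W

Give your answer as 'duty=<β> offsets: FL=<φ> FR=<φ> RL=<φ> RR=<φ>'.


duty=8 offsets: FL=12 FR=11 RL=12 RR=16

duty β = stance ticks per leg = 8
FL: stance ticks = 8; W→S at t=8 → φ=12
FR: stance ticks = 8; W→S at t=9 → φ=11
RL: stance ticks = 8; W→S at t=8 → φ=12
RR: stance ticks = 8; W→S at t=4 → φ=16


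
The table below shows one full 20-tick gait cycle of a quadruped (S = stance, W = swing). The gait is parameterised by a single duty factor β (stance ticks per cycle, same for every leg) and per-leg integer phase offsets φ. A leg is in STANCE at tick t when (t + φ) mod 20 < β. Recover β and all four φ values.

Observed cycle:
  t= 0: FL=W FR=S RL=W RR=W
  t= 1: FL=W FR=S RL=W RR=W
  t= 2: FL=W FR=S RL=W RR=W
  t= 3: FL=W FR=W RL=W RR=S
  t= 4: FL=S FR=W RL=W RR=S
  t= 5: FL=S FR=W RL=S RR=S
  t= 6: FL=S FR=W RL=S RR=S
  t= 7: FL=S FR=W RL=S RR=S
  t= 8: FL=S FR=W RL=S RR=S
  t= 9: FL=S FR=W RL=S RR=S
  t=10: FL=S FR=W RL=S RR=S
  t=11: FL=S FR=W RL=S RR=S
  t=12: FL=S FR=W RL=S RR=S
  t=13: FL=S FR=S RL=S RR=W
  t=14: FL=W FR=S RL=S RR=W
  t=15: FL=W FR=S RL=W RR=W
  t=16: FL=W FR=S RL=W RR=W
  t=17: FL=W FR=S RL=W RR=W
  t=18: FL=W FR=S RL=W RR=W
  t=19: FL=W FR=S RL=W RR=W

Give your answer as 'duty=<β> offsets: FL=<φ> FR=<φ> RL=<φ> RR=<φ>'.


duty β = stance ticks per leg = 10
FL: stance ticks = 10; W→S at t=4 → φ=16
FR: stance ticks = 10; W→S at t=13 → φ=7
RL: stance ticks = 10; W→S at t=5 → φ=15
RR: stance ticks = 10; W→S at t=3 → φ=17

duty=10 offsets: FL=16 FR=7 RL=15 RR=17


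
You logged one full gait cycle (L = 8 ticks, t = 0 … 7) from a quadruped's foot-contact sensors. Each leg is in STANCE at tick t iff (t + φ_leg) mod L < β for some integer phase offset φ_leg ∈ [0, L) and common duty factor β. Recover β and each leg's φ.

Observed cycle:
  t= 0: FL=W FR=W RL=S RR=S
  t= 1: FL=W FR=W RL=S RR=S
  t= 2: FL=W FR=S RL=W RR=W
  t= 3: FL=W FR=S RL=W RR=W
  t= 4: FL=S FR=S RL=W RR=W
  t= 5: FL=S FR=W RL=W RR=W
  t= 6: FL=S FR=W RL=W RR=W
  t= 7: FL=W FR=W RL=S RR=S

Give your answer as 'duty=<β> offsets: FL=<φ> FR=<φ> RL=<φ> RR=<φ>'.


duty=3 offsets: FL=4 FR=6 RL=1 RR=1

duty β = stance ticks per leg = 3
FL: stance ticks = 3; W→S at t=4 → φ=4
FR: stance ticks = 3; W→S at t=2 → φ=6
RL: stance ticks = 3; W→S at t=7 → φ=1
RR: stance ticks = 3; W→S at t=7 → φ=1


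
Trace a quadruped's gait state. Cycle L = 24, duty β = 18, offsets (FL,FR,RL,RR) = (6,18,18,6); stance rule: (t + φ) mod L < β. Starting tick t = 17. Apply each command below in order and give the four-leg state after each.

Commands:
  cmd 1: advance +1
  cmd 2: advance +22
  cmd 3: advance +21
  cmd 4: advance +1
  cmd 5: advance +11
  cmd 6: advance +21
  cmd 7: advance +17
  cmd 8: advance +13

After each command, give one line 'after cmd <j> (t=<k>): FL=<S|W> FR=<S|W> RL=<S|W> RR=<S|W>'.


start t=17: FL=W FR=S RL=S RR=W
cmd 1: advance +1 → t=18, phase=(0,12,12,0) → FL=S FR=S RL=S RR=S
cmd 2: advance +22 → t=40, phase=(22,10,10,22) → FL=W FR=S RL=S RR=W
cmd 3: advance +21 → t=61, phase=(19,7,7,19) → FL=W FR=S RL=S RR=W
cmd 4: advance +1 → t=62, phase=(20,8,8,20) → FL=W FR=S RL=S RR=W
cmd 5: advance +11 → t=73, phase=(7,19,19,7) → FL=S FR=W RL=W RR=S
cmd 6: advance +21 → t=94, phase=(4,16,16,4) → FL=S FR=S RL=S RR=S
cmd 7: advance +17 → t=111, phase=(21,9,9,21) → FL=W FR=S RL=S RR=W
cmd 8: advance +13 → t=124, phase=(10,22,22,10) → FL=S FR=W RL=W RR=S

after cmd 1 (t=18): FL=S FR=S RL=S RR=S
after cmd 2 (t=40): FL=W FR=S RL=S RR=W
after cmd 3 (t=61): FL=W FR=S RL=S RR=W
after cmd 4 (t=62): FL=W FR=S RL=S RR=W
after cmd 5 (t=73): FL=S FR=W RL=W RR=S
after cmd 6 (t=94): FL=S FR=S RL=S RR=S
after cmd 7 (t=111): FL=W FR=S RL=S RR=W
after cmd 8 (t=124): FL=S FR=W RL=W RR=S


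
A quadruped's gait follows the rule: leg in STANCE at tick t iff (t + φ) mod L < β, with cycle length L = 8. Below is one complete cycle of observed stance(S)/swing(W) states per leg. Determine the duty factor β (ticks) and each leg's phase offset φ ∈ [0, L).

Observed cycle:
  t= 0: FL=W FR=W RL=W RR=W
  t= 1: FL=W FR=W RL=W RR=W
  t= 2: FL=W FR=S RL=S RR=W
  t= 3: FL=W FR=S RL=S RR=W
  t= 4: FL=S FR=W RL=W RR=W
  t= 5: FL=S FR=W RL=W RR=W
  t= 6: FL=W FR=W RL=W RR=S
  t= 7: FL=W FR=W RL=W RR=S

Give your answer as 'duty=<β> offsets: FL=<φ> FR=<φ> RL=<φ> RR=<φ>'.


duty=2 offsets: FL=4 FR=6 RL=6 RR=2

duty β = stance ticks per leg = 2
FL: stance ticks = 2; W→S at t=4 → φ=4
FR: stance ticks = 2; W→S at t=2 → φ=6
RL: stance ticks = 2; W→S at t=2 → φ=6
RR: stance ticks = 2; W→S at t=6 → φ=2


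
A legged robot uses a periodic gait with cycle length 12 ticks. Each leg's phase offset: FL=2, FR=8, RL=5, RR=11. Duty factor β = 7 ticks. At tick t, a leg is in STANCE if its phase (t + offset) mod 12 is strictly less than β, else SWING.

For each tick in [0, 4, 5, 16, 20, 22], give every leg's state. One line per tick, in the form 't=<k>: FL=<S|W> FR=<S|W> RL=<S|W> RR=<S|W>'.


t=0: phase=(2,8,5,11) vs β=7 → FL=S FR=W RL=S RR=W
t=4: phase=(6,0,9,3) vs β=7 → FL=S FR=S RL=W RR=S
t=5: phase=(7,1,10,4) vs β=7 → FL=W FR=S RL=W RR=S
t=16: phase=(6,0,9,3) vs β=7 → FL=S FR=S RL=W RR=S
t=20: phase=(10,4,1,7) vs β=7 → FL=W FR=S RL=S RR=W
t=22: phase=(0,6,3,9) vs β=7 → FL=S FR=S RL=S RR=W

t=0: FL=S FR=W RL=S RR=W
t=4: FL=S FR=S RL=W RR=S
t=5: FL=W FR=S RL=W RR=S
t=16: FL=S FR=S RL=W RR=S
t=20: FL=W FR=S RL=S RR=W
t=22: FL=S FR=S RL=S RR=W


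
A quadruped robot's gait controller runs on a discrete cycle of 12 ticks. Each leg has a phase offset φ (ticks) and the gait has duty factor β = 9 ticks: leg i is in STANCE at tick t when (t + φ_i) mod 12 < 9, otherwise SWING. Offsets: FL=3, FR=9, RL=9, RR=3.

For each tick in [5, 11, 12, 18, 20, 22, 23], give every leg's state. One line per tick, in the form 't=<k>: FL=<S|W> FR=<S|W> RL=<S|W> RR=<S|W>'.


t=5: FL=S FR=S RL=S RR=S
t=11: FL=S FR=S RL=S RR=S
t=12: FL=S FR=W RL=W RR=S
t=18: FL=W FR=S RL=S RR=W
t=20: FL=W FR=S RL=S RR=W
t=22: FL=S FR=S RL=S RR=S
t=23: FL=S FR=S RL=S RR=S

t=5: phase=(8,2,2,8) vs β=9 → FL=S FR=S RL=S RR=S
t=11: phase=(2,8,8,2) vs β=9 → FL=S FR=S RL=S RR=S
t=12: phase=(3,9,9,3) vs β=9 → FL=S FR=W RL=W RR=S
t=18: phase=(9,3,3,9) vs β=9 → FL=W FR=S RL=S RR=W
t=20: phase=(11,5,5,11) vs β=9 → FL=W FR=S RL=S RR=W
t=22: phase=(1,7,7,1) vs β=9 → FL=S FR=S RL=S RR=S
t=23: phase=(2,8,8,2) vs β=9 → FL=S FR=S RL=S RR=S


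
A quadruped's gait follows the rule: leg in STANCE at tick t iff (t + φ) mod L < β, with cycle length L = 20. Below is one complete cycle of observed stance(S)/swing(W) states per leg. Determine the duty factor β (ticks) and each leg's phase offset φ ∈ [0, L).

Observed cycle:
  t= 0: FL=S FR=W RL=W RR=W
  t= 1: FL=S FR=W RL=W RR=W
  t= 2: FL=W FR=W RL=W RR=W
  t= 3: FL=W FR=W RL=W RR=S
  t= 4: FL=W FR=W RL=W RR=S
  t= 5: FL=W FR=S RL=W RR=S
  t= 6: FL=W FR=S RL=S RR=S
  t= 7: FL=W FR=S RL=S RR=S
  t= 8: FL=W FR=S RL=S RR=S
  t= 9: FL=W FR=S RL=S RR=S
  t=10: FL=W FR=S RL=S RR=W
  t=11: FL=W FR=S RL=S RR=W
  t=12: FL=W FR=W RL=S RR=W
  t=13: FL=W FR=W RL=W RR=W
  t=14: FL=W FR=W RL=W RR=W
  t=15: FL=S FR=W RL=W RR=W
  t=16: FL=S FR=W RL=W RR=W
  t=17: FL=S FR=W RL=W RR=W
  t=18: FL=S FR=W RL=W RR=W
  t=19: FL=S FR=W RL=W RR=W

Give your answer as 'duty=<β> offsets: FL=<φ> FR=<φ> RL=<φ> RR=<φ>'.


duty β = stance ticks per leg = 7
FL: stance ticks = 7; W→S at t=15 → φ=5
FR: stance ticks = 7; W→S at t=5 → φ=15
RL: stance ticks = 7; W→S at t=6 → φ=14
RR: stance ticks = 7; W→S at t=3 → φ=17

duty=7 offsets: FL=5 FR=15 RL=14 RR=17


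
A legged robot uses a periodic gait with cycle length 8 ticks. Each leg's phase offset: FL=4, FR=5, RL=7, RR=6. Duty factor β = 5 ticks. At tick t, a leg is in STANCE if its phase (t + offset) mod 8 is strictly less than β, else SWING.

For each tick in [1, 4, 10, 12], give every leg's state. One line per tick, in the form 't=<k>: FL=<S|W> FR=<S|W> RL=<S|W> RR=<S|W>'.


t=1: FL=W FR=W RL=S RR=W
t=4: FL=S FR=S RL=S RR=S
t=10: FL=W FR=W RL=S RR=S
t=12: FL=S FR=S RL=S RR=S

t=1: phase=(5,6,0,7) vs β=5 → FL=W FR=W RL=S RR=W
t=4: phase=(0,1,3,2) vs β=5 → FL=S FR=S RL=S RR=S
t=10: phase=(6,7,1,0) vs β=5 → FL=W FR=W RL=S RR=S
t=12: phase=(0,1,3,2) vs β=5 → FL=S FR=S RL=S RR=S


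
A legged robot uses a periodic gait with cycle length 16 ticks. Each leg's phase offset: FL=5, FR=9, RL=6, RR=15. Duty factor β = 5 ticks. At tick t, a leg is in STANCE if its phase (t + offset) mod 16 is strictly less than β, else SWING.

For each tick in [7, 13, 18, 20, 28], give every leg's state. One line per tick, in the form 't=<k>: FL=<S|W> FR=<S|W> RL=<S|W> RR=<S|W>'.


t=7: phase=(12,0,13,6) vs β=5 → FL=W FR=S RL=W RR=W
t=13: phase=(2,6,3,12) vs β=5 → FL=S FR=W RL=S RR=W
t=18: phase=(7,11,8,1) vs β=5 → FL=W FR=W RL=W RR=S
t=20: phase=(9,13,10,3) vs β=5 → FL=W FR=W RL=W RR=S
t=28: phase=(1,5,2,11) vs β=5 → FL=S FR=W RL=S RR=W

t=7: FL=W FR=S RL=W RR=W
t=13: FL=S FR=W RL=S RR=W
t=18: FL=W FR=W RL=W RR=S
t=20: FL=W FR=W RL=W RR=S
t=28: FL=S FR=W RL=S RR=W


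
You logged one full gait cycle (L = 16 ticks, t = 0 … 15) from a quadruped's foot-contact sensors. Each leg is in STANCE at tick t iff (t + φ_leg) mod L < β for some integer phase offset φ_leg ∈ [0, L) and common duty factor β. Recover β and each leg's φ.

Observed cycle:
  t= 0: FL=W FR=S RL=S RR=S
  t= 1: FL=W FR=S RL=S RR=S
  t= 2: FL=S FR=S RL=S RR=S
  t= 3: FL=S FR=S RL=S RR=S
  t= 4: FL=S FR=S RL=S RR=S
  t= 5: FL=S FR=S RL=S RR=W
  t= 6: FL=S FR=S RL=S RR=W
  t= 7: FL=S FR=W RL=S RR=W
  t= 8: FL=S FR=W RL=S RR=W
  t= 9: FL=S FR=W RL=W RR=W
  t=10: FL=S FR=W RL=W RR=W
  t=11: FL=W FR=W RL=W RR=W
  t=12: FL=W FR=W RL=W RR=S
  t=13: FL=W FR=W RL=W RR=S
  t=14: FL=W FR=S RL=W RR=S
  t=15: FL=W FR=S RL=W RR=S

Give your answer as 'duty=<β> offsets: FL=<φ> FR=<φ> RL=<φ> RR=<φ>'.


duty=9 offsets: FL=14 FR=2 RL=0 RR=4

duty β = stance ticks per leg = 9
FL: stance ticks = 9; W→S at t=2 → φ=14
FR: stance ticks = 9; W→S at t=14 → φ=2
RL: stance ticks = 9; W→S at t=0 → φ=0
RR: stance ticks = 9; W→S at t=12 → φ=4


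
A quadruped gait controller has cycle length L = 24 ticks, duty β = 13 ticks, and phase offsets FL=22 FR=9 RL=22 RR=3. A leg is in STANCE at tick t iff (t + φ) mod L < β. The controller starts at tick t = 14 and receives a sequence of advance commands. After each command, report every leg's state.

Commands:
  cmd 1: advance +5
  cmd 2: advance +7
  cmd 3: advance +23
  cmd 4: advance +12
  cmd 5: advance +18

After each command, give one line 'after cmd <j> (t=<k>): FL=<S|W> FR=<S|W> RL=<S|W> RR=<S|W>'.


start t=14: FL=S FR=W RL=S RR=W
cmd 1: advance +5 → t=19, phase=(17,4,17,22) → FL=W FR=S RL=W RR=W
cmd 2: advance +7 → t=26, phase=(0,11,0,5) → FL=S FR=S RL=S RR=S
cmd 3: advance +23 → t=49, phase=(23,10,23,4) → FL=W FR=S RL=W RR=S
cmd 4: advance +12 → t=61, phase=(11,22,11,16) → FL=S FR=W RL=S RR=W
cmd 5: advance +18 → t=79, phase=(5,16,5,10) → FL=S FR=W RL=S RR=S

after cmd 1 (t=19): FL=W FR=S RL=W RR=W
after cmd 2 (t=26): FL=S FR=S RL=S RR=S
after cmd 3 (t=49): FL=W FR=S RL=W RR=S
after cmd 4 (t=61): FL=S FR=W RL=S RR=W
after cmd 5 (t=79): FL=S FR=W RL=S RR=S


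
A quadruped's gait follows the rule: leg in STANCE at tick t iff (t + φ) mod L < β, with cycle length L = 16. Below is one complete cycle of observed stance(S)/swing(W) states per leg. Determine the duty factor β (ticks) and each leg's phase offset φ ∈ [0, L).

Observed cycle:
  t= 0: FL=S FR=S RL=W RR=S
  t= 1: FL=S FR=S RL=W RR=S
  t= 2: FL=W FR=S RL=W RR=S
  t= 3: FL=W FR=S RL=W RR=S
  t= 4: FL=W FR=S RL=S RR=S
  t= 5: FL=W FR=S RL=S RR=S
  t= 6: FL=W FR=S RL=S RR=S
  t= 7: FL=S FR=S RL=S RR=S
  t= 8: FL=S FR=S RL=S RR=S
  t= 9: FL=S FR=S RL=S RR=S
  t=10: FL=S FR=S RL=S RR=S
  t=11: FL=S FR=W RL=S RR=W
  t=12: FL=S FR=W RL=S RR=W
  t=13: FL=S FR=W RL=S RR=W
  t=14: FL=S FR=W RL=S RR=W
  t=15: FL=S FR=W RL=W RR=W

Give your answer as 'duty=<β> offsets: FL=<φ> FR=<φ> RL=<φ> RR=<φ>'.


duty=11 offsets: FL=9 FR=0 RL=12 RR=0

duty β = stance ticks per leg = 11
FL: stance ticks = 11; W→S at t=7 → φ=9
FR: stance ticks = 11; W→S at t=0 → φ=0
RL: stance ticks = 11; W→S at t=4 → φ=12
RR: stance ticks = 11; W→S at t=0 → φ=0


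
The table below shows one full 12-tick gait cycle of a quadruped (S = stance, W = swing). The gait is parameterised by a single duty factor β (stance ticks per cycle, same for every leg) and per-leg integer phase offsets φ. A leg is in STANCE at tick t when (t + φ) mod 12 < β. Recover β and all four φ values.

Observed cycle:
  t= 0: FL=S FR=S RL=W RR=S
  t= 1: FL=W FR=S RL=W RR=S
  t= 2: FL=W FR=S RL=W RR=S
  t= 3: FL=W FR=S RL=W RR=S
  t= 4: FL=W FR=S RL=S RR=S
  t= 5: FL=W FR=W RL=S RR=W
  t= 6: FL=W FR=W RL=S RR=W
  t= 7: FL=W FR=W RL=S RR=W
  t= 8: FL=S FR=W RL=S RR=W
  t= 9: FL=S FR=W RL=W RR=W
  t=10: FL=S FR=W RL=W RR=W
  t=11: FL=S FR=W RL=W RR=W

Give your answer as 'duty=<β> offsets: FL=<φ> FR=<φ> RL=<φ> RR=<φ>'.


duty β = stance ticks per leg = 5
FL: stance ticks = 5; W→S at t=8 → φ=4
FR: stance ticks = 5; W→S at t=0 → φ=0
RL: stance ticks = 5; W→S at t=4 → φ=8
RR: stance ticks = 5; W→S at t=0 → φ=0

duty=5 offsets: FL=4 FR=0 RL=8 RR=0


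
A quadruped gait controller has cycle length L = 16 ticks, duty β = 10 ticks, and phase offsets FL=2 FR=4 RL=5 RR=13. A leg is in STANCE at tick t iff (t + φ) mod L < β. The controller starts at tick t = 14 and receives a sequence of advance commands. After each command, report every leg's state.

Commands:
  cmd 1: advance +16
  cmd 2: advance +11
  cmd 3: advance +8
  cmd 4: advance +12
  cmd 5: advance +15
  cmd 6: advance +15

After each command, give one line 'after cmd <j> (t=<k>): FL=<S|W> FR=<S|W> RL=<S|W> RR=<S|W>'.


start t=14: FL=S FR=S RL=S RR=W
cmd 1: advance +16 → t=30, phase=(0,2,3,11) → FL=S FR=S RL=S RR=W
cmd 2: advance +11 → t=41, phase=(11,13,14,6) → FL=W FR=W RL=W RR=S
cmd 3: advance +8 → t=49, phase=(3,5,6,14) → FL=S FR=S RL=S RR=W
cmd 4: advance +12 → t=61, phase=(15,1,2,10) → FL=W FR=S RL=S RR=W
cmd 5: advance +15 → t=76, phase=(14,0,1,9) → FL=W FR=S RL=S RR=S
cmd 6: advance +15 → t=91, phase=(13,15,0,8) → FL=W FR=W RL=S RR=S

after cmd 1 (t=30): FL=S FR=S RL=S RR=W
after cmd 2 (t=41): FL=W FR=W RL=W RR=S
after cmd 3 (t=49): FL=S FR=S RL=S RR=W
after cmd 4 (t=61): FL=W FR=S RL=S RR=W
after cmd 5 (t=76): FL=W FR=S RL=S RR=S
after cmd 6 (t=91): FL=W FR=W RL=S RR=S


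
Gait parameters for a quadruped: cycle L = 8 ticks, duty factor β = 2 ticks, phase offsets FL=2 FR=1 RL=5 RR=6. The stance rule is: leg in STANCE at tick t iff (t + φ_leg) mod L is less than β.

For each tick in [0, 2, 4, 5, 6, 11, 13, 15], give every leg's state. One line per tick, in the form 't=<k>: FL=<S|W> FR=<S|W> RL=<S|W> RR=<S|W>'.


t=0: phase=(2,1,5,6) vs β=2 → FL=W FR=S RL=W RR=W
t=2: phase=(4,3,7,0) vs β=2 → FL=W FR=W RL=W RR=S
t=4: phase=(6,5,1,2) vs β=2 → FL=W FR=W RL=S RR=W
t=5: phase=(7,6,2,3) vs β=2 → FL=W FR=W RL=W RR=W
t=6: phase=(0,7,3,4) vs β=2 → FL=S FR=W RL=W RR=W
t=11: phase=(5,4,0,1) vs β=2 → FL=W FR=W RL=S RR=S
t=13: phase=(7,6,2,3) vs β=2 → FL=W FR=W RL=W RR=W
t=15: phase=(1,0,4,5) vs β=2 → FL=S FR=S RL=W RR=W

t=0: FL=W FR=S RL=W RR=W
t=2: FL=W FR=W RL=W RR=S
t=4: FL=W FR=W RL=S RR=W
t=5: FL=W FR=W RL=W RR=W
t=6: FL=S FR=W RL=W RR=W
t=11: FL=W FR=W RL=S RR=S
t=13: FL=W FR=W RL=W RR=W
t=15: FL=S FR=S RL=W RR=W


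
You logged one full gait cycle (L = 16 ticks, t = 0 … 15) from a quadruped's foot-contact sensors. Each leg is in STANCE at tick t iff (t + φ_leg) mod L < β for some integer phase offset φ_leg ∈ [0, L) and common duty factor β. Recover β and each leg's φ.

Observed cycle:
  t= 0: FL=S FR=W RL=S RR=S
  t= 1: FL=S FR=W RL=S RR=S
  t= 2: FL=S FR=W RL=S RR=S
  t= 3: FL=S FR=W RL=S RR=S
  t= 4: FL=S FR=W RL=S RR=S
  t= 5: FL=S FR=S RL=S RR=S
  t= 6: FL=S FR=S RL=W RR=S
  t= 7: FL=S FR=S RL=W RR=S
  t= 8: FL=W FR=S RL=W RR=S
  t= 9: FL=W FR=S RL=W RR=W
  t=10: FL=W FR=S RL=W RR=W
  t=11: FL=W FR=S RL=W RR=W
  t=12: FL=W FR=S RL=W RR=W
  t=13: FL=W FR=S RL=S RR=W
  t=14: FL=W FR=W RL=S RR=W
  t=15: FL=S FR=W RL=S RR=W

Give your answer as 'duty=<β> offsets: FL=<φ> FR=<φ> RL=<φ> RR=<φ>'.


duty β = stance ticks per leg = 9
FL: stance ticks = 9; W→S at t=15 → φ=1
FR: stance ticks = 9; W→S at t=5 → φ=11
RL: stance ticks = 9; W→S at t=13 → φ=3
RR: stance ticks = 9; W→S at t=0 → φ=0

duty=9 offsets: FL=1 FR=11 RL=3 RR=0


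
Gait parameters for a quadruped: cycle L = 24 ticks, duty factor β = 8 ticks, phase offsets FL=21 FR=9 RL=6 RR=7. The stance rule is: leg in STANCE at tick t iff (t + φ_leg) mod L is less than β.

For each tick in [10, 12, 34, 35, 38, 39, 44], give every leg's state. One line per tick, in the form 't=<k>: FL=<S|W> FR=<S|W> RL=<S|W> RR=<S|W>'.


t=10: FL=S FR=W RL=W RR=W
t=12: FL=W FR=W RL=W RR=W
t=34: FL=S FR=W RL=W RR=W
t=35: FL=W FR=W RL=W RR=W
t=38: FL=W FR=W RL=W RR=W
t=39: FL=W FR=S RL=W RR=W
t=44: FL=W FR=S RL=S RR=S

t=10: phase=(7,19,16,17) vs β=8 → FL=S FR=W RL=W RR=W
t=12: phase=(9,21,18,19) vs β=8 → FL=W FR=W RL=W RR=W
t=34: phase=(7,19,16,17) vs β=8 → FL=S FR=W RL=W RR=W
t=35: phase=(8,20,17,18) vs β=8 → FL=W FR=W RL=W RR=W
t=38: phase=(11,23,20,21) vs β=8 → FL=W FR=W RL=W RR=W
t=39: phase=(12,0,21,22) vs β=8 → FL=W FR=S RL=W RR=W
t=44: phase=(17,5,2,3) vs β=8 → FL=W FR=S RL=S RR=S


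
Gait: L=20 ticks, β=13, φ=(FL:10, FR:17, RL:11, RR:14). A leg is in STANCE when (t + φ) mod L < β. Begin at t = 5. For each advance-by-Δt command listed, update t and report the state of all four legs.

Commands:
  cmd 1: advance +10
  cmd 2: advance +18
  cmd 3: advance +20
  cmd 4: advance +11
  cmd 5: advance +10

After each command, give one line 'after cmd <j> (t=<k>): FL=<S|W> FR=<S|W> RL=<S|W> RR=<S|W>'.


start t=5: FL=W FR=S RL=W RR=W
cmd 1: advance +10 → t=15, phase=(5,12,6,9) → FL=S FR=S RL=S RR=S
cmd 2: advance +18 → t=33, phase=(3,10,4,7) → FL=S FR=S RL=S RR=S
cmd 3: advance +20 → t=53, phase=(3,10,4,7) → FL=S FR=S RL=S RR=S
cmd 4: advance +11 → t=64, phase=(14,1,15,18) → FL=W FR=S RL=W RR=W
cmd 5: advance +10 → t=74, phase=(4,11,5,8) → FL=S FR=S RL=S RR=S

after cmd 1 (t=15): FL=S FR=S RL=S RR=S
after cmd 2 (t=33): FL=S FR=S RL=S RR=S
after cmd 3 (t=53): FL=S FR=S RL=S RR=S
after cmd 4 (t=64): FL=W FR=S RL=W RR=W
after cmd 5 (t=74): FL=S FR=S RL=S RR=S


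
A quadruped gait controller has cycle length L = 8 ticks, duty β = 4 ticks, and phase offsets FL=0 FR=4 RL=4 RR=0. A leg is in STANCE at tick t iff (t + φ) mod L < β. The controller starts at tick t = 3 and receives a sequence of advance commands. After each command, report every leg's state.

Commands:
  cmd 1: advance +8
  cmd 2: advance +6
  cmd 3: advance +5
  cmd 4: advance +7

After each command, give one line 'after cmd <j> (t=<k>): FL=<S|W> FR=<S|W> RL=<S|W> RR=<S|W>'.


start t=3: FL=S FR=W RL=W RR=S
cmd 1: advance +8 → t=11, phase=(3,7,7,3) → FL=S FR=W RL=W RR=S
cmd 2: advance +6 → t=17, phase=(1,5,5,1) → FL=S FR=W RL=W RR=S
cmd 3: advance +5 → t=22, phase=(6,2,2,6) → FL=W FR=S RL=S RR=W
cmd 4: advance +7 → t=29, phase=(5,1,1,5) → FL=W FR=S RL=S RR=W

after cmd 1 (t=11): FL=S FR=W RL=W RR=S
after cmd 2 (t=17): FL=S FR=W RL=W RR=S
after cmd 3 (t=22): FL=W FR=S RL=S RR=W
after cmd 4 (t=29): FL=W FR=S RL=S RR=W


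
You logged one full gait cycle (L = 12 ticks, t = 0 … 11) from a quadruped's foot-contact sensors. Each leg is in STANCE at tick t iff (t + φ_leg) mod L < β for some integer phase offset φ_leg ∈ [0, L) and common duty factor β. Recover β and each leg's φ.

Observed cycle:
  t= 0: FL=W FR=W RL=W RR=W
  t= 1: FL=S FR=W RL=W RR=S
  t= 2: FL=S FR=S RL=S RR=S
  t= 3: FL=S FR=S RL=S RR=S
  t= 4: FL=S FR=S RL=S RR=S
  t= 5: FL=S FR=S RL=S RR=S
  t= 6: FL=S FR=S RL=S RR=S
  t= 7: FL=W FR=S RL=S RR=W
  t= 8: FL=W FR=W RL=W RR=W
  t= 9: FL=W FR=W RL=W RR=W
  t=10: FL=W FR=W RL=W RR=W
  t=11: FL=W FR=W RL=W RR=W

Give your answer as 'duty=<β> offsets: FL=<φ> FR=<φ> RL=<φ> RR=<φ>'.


duty=6 offsets: FL=11 FR=10 RL=10 RR=11

duty β = stance ticks per leg = 6
FL: stance ticks = 6; W→S at t=1 → φ=11
FR: stance ticks = 6; W→S at t=2 → φ=10
RL: stance ticks = 6; W→S at t=2 → φ=10
RR: stance ticks = 6; W→S at t=1 → φ=11


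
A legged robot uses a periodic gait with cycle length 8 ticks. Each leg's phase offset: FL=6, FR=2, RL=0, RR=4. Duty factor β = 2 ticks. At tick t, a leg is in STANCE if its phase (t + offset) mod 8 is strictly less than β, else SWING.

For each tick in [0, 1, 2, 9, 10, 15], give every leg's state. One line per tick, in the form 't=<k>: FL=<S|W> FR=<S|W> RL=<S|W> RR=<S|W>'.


t=0: phase=(6,2,0,4) vs β=2 → FL=W FR=W RL=S RR=W
t=1: phase=(7,3,1,5) vs β=2 → FL=W FR=W RL=S RR=W
t=2: phase=(0,4,2,6) vs β=2 → FL=S FR=W RL=W RR=W
t=9: phase=(7,3,1,5) vs β=2 → FL=W FR=W RL=S RR=W
t=10: phase=(0,4,2,6) vs β=2 → FL=S FR=W RL=W RR=W
t=15: phase=(5,1,7,3) vs β=2 → FL=W FR=S RL=W RR=W

t=0: FL=W FR=W RL=S RR=W
t=1: FL=W FR=W RL=S RR=W
t=2: FL=S FR=W RL=W RR=W
t=9: FL=W FR=W RL=S RR=W
t=10: FL=S FR=W RL=W RR=W
t=15: FL=W FR=S RL=W RR=W


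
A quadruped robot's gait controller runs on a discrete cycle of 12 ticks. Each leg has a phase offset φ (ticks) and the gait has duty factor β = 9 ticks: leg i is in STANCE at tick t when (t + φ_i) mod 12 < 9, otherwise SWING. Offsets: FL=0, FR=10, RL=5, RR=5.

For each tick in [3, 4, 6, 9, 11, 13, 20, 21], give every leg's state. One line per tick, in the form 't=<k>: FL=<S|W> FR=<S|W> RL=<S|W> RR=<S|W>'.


t=3: FL=S FR=S RL=S RR=S
t=4: FL=S FR=S RL=W RR=W
t=6: FL=S FR=S RL=W RR=W
t=9: FL=W FR=S RL=S RR=S
t=11: FL=W FR=W RL=S RR=S
t=13: FL=S FR=W RL=S RR=S
t=20: FL=S FR=S RL=S RR=S
t=21: FL=W FR=S RL=S RR=S

t=3: phase=(3,1,8,8) vs β=9 → FL=S FR=S RL=S RR=S
t=4: phase=(4,2,9,9) vs β=9 → FL=S FR=S RL=W RR=W
t=6: phase=(6,4,11,11) vs β=9 → FL=S FR=S RL=W RR=W
t=9: phase=(9,7,2,2) vs β=9 → FL=W FR=S RL=S RR=S
t=11: phase=(11,9,4,4) vs β=9 → FL=W FR=W RL=S RR=S
t=13: phase=(1,11,6,6) vs β=9 → FL=S FR=W RL=S RR=S
t=20: phase=(8,6,1,1) vs β=9 → FL=S FR=S RL=S RR=S
t=21: phase=(9,7,2,2) vs β=9 → FL=W FR=S RL=S RR=S


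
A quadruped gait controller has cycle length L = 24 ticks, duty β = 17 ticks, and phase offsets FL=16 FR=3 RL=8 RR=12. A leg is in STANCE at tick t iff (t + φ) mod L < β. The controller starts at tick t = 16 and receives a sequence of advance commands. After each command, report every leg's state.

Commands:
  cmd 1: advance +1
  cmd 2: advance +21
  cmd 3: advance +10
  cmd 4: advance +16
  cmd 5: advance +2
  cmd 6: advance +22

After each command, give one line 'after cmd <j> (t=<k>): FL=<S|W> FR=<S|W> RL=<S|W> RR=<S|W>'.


start t=16: FL=S FR=W RL=S RR=S
cmd 1: advance +1 → t=17, phase=(9,20,1,5) → FL=S FR=W RL=S RR=S
cmd 2: advance +21 → t=38, phase=(6,17,22,2) → FL=S FR=W RL=W RR=S
cmd 3: advance +10 → t=48, phase=(16,3,8,12) → FL=S FR=S RL=S RR=S
cmd 4: advance +16 → t=64, phase=(8,19,0,4) → FL=S FR=W RL=S RR=S
cmd 5: advance +2 → t=66, phase=(10,21,2,6) → FL=S FR=W RL=S RR=S
cmd 6: advance +22 → t=88, phase=(8,19,0,4) → FL=S FR=W RL=S RR=S

after cmd 1 (t=17): FL=S FR=W RL=S RR=S
after cmd 2 (t=38): FL=S FR=W RL=W RR=S
after cmd 3 (t=48): FL=S FR=S RL=S RR=S
after cmd 4 (t=64): FL=S FR=W RL=S RR=S
after cmd 5 (t=66): FL=S FR=W RL=S RR=S
after cmd 6 (t=88): FL=S FR=W RL=S RR=S


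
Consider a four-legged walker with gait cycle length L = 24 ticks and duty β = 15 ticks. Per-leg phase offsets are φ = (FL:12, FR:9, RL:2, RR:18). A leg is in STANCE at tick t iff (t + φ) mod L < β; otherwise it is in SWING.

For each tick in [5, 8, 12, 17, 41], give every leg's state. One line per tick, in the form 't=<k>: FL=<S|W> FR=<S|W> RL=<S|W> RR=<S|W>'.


t=5: FL=W FR=S RL=S RR=W
t=8: FL=W FR=W RL=S RR=S
t=12: FL=S FR=W RL=S RR=S
t=17: FL=S FR=S RL=W RR=S
t=41: FL=S FR=S RL=W RR=S

t=5: phase=(17,14,7,23) vs β=15 → FL=W FR=S RL=S RR=W
t=8: phase=(20,17,10,2) vs β=15 → FL=W FR=W RL=S RR=S
t=12: phase=(0,21,14,6) vs β=15 → FL=S FR=W RL=S RR=S
t=17: phase=(5,2,19,11) vs β=15 → FL=S FR=S RL=W RR=S
t=41: phase=(5,2,19,11) vs β=15 → FL=S FR=S RL=W RR=S


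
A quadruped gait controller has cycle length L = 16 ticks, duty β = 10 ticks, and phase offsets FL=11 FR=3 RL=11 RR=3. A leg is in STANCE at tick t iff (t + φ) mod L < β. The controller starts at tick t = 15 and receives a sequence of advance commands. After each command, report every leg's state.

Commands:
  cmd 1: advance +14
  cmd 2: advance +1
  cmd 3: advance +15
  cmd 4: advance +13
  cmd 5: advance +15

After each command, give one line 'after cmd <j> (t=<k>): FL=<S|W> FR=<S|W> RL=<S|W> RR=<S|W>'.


after cmd 1 (t=29): FL=S FR=S RL=S RR=S
after cmd 2 (t=30): FL=S FR=S RL=S RR=S
after cmd 3 (t=45): FL=S FR=S RL=S RR=S
after cmd 4 (t=58): FL=S FR=W RL=S RR=W
after cmd 5 (t=73): FL=S FR=W RL=S RR=W

start t=15: FL=W FR=S RL=W RR=S
cmd 1: advance +14 → t=29, phase=(8,0,8,0) → FL=S FR=S RL=S RR=S
cmd 2: advance +1 → t=30, phase=(9,1,9,1) → FL=S FR=S RL=S RR=S
cmd 3: advance +15 → t=45, phase=(8,0,8,0) → FL=S FR=S RL=S RR=S
cmd 4: advance +13 → t=58, phase=(5,13,5,13) → FL=S FR=W RL=S RR=W
cmd 5: advance +15 → t=73, phase=(4,12,4,12) → FL=S FR=W RL=S RR=W
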